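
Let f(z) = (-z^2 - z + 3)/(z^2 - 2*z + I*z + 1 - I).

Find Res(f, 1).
Write f(z) = P(z)/Q(z) with P(z) = -z^2 - z + 3 and Q(z) = z^2 - 2*z + I*z + 1 - I.
The denominator factors as Q(z) = (z - 1)*(z - 1 + I), so z = 1 is a simple zero of Q and P is analytic there; z = 1 is therefore a simple pole and
  Res(f, z₀) = P(z₀)/Q'(z₀).

Q'(z) = 2*z - 2 + I, so Q'(1) = I.
P(1) = 1.

Res(f, 1) = (1)/(I) = -I

Final answer: -I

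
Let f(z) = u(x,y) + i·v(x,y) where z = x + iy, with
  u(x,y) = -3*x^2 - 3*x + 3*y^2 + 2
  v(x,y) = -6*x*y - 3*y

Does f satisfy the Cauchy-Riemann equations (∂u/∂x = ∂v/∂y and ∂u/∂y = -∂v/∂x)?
∂u/∂x = -6*x - 3
∂v/∂y = -6*x - 3
∂u/∂y = 6*y
∂v/∂x = -6*y
∂u/∂x = ∂v/∂y and ∂u/∂y = -∂v/∂x hold identically; f is analytic.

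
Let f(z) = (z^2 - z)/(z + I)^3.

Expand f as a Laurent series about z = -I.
Put w = z - (-I), i.e. z = w - I. The denominator is w^3, so it suffices to rewrite the numerator in powers of w.

P(z) = z^2 - z
P(w - I) = -1 + I + (-1 - 2*I)*w + w^2

Dividing each term by w^3:
  f = (-1 + I)/w^3 + (-1 - 2*I)/w^2 + 1/w

Substituting back w = z + I:
  f(z) = (-1 + I)/(z + I)^3 + (-1 - 2*I)/(z + I)^2 + 1/(z + I)

The series is finite because the numerator is a polynomial; the negative powers form the principal part, and the coefficient of 1/(z + I) gives Res(f, -I) = 1.

Final answer: (-1 + I)/(z + I)^3 + (-1 - 2*I)/(z + I)^2 + 1/(z + I)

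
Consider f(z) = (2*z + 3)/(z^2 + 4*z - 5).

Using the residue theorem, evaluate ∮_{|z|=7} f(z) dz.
By the residue theorem, ∮_C f(z) dz = 2πi · (sum of the residues of f at the poles inside |z| = 7).

The denominator factors as (z - 1)*(z + 5), so the singularities of f are simple poles at z = 1, z = -5.
  |1|² = 1 < 49 = 7², so this pole is inside the contour.
  |-5|² = 25 < 49 = 7², so this pole is inside the contour.

With P(z) = 2*z + 3 and Q(z) = z^2 + 4*z - 5, each pole is simple, so Res(f, z₀) = P(z₀)/Q'(z₀) with Q'(z) = 2*z + 4.
  Res(f, 1) = P(1)/Q'(1) = (5)/(6) = 5/6
  Res(f, -5) = P(-5)/Q'(-5) = (-7)/(-6) = 7/6

Sum of residues inside C: 2
∮_C f(z) dz = 2πi · (2) = 4*I*pi

Final answer: 4*I*pi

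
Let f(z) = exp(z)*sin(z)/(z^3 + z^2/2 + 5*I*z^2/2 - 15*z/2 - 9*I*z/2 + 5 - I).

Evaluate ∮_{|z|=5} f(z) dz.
By the residue theorem, ∮_C f(z) dz = 2πi · (sum of the residues of f at the poles inside |z| = 5).

The denominator factors as (z - 1/2 + I/2)*(z - 2)*(z + 3 + 2*I), so the singularities of f are simple poles at z = 1/2 - I/2, z = 2, z = -3 - 2*I.
  |1/2 - I/2|² = 1/2 < 25 = 5², so this pole is inside the contour.
  |2|² = 4 < 25 = 5², so this pole is inside the contour.
  |-3 - 2*I|² = 13 < 25 = 5², so this pole is inside the contour.

With P(z) = exp(z)*sin(z) and Q(z) = z^3 + z^2/2 + 5*I*z^2/2 - 15*z/2 - 9*I*z/2 + 5 - I, each pole is simple, so Res(f, z₀) = P(z₀)/Q'(z₀) with Q'(z) = 3*z^2 + z + 5*I*z - 15/2 - 9*I/2.
  Res(f, 1/2 - I/2) = P(1/2 - I/2)/Q'(1/2 - I/2) = (exp(1/2 - I/2)*sin(1/2 - I/2))/(-9/2 - 4*I) = (-18/145 + 16*I/145)*exp(1/2 - I/2)*sin(1/2 - I/2)
  Res(f, 2) = P(2)/Q'(2) = (exp(2)*sin(2))/(13/2 + 11*I/2) = (13/145 - 11*I/145)*exp(2)*sin(2)
  Res(f, -3 - 2*I) = P(-3 - 2*I)/Q'(-3 - 2*I) = (-exp(-3 - 2*I)*sin(3 + 2*I))/(29/2 + 29*I/2) = (-1/29 + I/29)*exp(-3 - 2*I)*sin(3 + 2*I)

Sum of residues inside C: (13/145 - 11*I/145)*exp(2)*sin(2) + (-1/29 + I/29)*exp(-3 - 2*I)*sin(3 + 2*I) + (-18/145 + 16*I/145)*exp(1/2 - I/2)*sin(1/2 - I/2)
∮_C f(z) dz = 2πi · ((13/145 - 11*I/145)*exp(2)*sin(2) + (-1/29 + I/29)*exp(-3 - 2*I)*sin(3 + 2*I) + (-18/145 + 16*I/145)*exp(1/2 - I/2)*sin(1/2 - I/2)) = pi*(-2/29 - 2*I/29)*exp(-3 - 2*I)*sin(3 + 2*I) + pi*(-32/145 - 36*I/145)*exp(1/2 - I/2)*sin(1/2 - I/2) + pi*(22/145 + 26*I/145)*exp(2)*sin(2)

Final answer: pi*(-2/29 - 2*I/29)*exp(-3 - 2*I)*sin(3 + 2*I) + pi*(-32/145 - 36*I/145)*exp(1/2 - I/2)*sin(1/2 - I/2) + pi*(22/145 + 26*I/145)*exp(2)*sin(2)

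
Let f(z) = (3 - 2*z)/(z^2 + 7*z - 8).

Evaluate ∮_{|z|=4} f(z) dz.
By the residue theorem, ∮_C f(z) dz = 2πi · (sum of the residues of f at the poles inside |z| = 4).

The denominator factors as (z - 1)*(z + 8), so the singularities of f are simple poles at z = 1, z = -8.
  |1|² = 1 < 16 = 4², so this pole is inside the contour.
  |-8|² = 64 > 16 = 4², so this pole is outside the contour.

With P(z) = 3 - 2*z and Q(z) = z^2 + 7*z - 8, each pole is simple, so Res(f, z₀) = P(z₀)/Q'(z₀) with Q'(z) = 2*z + 7.
  Res(f, 1) = P(1)/Q'(1) = (1)/(9) = 1/9

∮_C f(z) dz = 2πi · (1/9) = 2*I*pi/9

Final answer: 2*I*pi/9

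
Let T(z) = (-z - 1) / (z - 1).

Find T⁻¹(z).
(z - 1)/(z + 1)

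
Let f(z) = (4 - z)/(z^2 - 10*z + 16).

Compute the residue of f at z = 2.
Write f(z) = P(z)/Q(z) with P(z) = 4 - z and Q(z) = z^2 - 10*z + 16.
The denominator factors as Q(z) = (z - 8)*(z - 2), so z = 2 is a simple zero of Q and P is analytic there; z = 2 is therefore a simple pole and
  Res(f, z₀) = P(z₀)/Q'(z₀).

Q'(z) = 2*z - 10, so Q'(2) = -6.
P(2) = 2.

Res(f, 2) = (2)/(-6) = -1/3

Final answer: -1/3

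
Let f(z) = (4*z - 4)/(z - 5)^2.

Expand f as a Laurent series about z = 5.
Put w = z - (5), i.e. z = w + 5. The denominator is w^2, so it suffices to rewrite the numerator in powers of w.

P(z) = 4*z - 4
P(w + 5) = 16 + 4*w

Dividing each term by w^2:
  f = 16/w^2 + 4/w

Substituting back w = z - 5:
  f(z) = 16/(z - 5)^2 + 4/(z - 5)

The series is finite because the numerator is a polynomial; the negative powers form the principal part, and the coefficient of 1/(z - 5) gives Res(f, 5) = 4.

Final answer: 16/(z - 5)^2 + 4/(z - 5)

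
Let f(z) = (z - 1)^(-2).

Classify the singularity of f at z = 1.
Write f(z) = g(z)/(z - 1)^2 with g(z) = 1.
g is entire and g(1) = 1 ≠ 0, so no factor of (z - 1) cancels: the Laurent expansion of f about z = 1 starts at the power -2, i.e. lim_{z→z₀} (z - z₀)^2 f(z) = 1 is finite and nonzero.
So z = 1 is a pole of order 2.

Final answer: pole of order 2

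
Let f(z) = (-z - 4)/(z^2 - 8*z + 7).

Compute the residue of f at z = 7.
Write f(z) = P(z)/Q(z) with P(z) = -z - 4 and Q(z) = z^2 - 8*z + 7.
The denominator factors as Q(z) = (z - 7)*(z - 1), so z = 7 is a simple zero of Q and P is analytic there; z = 7 is therefore a simple pole and
  Res(f, z₀) = P(z₀)/Q'(z₀).

Q'(z) = 2*z - 8, so Q'(7) = 6.
P(7) = -11.

Res(f, 7) = (-11)/(6) = -11/6

Final answer: -11/6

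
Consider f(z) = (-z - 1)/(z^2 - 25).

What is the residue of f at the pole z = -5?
-2/5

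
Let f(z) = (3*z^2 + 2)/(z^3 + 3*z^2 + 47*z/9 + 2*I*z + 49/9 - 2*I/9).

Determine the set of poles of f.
The singularities of f are the zeros of the denominator. Factoring,
  z^3 + 3*z^2 + 47*z/9 + 2*I*z + 49/9 - 2*I/9 = (z + 1/3 + 2*I)*(z + 2 - I)*(z + 2/3 - I)
so the candidates are z = -1/3 - 2*I, z = -2 + I, z = -2/3 + I.

Check the numerator P(z) = 3*z^2 + 2 at each one:
  P(-1/3 - 2*I) = -29/3 + 4*I ≠ 0, so z = -1/3 - 2*I is a (simple) pole.
  P(-2 + I) = 11 - 12*I ≠ 0, so z = -2 + I is a (simple) pole.
  P(-2/3 + I) = 1/3 - 4*I ≠ 0, so z = -2/3 + I is a (simple) pole.

Poles of f: {-2 + I, -2/3 + I, -1/3 - 2*I}

Final answer: {-2 + I, -2/3 + I, -1/3 - 2*I}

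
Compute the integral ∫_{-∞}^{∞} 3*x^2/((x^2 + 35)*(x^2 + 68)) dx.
Let f(z) = 3*z^2/((z^2 + 35)*(z^2 + 68)). The denominator has no real zeros and deg Q - deg P = 2 ≥ 2, so the integral of f over the upper semicircle |z| = R tends to 0 as R → ∞. Closing the contour in the upper half-plane,
  ∫_{-∞}^{∞} f(x) dx = 2πi · Σ Res(f, z_k)  over the poles with Im z_k > 0.

Zeros of the denominator: z^2 + 68 = 0 gives z = ±2*sqrt(17)*I; z^2 + 35 = 0 gives z = ±sqrt(35)*I.
Upper half-plane: z = 2*sqrt(17)*I, z = sqrt(35)*I (simple).

Each pole is a simple zero of Q(z) = z^4 + 103*z^2 + 2380, so Res(f, z₀) = P(z₀)/Q'(z₀) with P(z) = 3*z^2, Q'(z) = 4*z^3 + 206*z:
  Res(f, 2*sqrt(17)*I) = (-204)/(-132*sqrt(17)*I) = -sqrt(17)*I/11
  Res(f, sqrt(35)*I) = (-105)/(66*sqrt(35)*I) = sqrt(35)*I/22

Sum of residues: I*(-2*sqrt(17) + sqrt(35))/22
∫_{-∞}^{∞} f(x) dx = 2πi · (I*(-2*sqrt(17) + sqrt(35))/22) = pi*(-sqrt(35) + 2*sqrt(17))/11

Final answer: pi*(-sqrt(35) + 2*sqrt(17))/11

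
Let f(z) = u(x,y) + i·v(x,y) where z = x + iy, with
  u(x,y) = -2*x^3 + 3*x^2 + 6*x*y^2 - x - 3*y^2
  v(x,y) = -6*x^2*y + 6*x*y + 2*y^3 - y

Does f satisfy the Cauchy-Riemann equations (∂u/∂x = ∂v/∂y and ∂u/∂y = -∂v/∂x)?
∂u/∂x = -6*x^2 + 6*x + 6*y^2 - 1
∂v/∂y = -6*x^2 + 6*x + 6*y^2 - 1
∂u/∂y = 12*x*y - 6*y
∂v/∂x = -12*x*y + 6*y
∂u/∂x = ∂v/∂y and ∂u/∂y = -∂v/∂x hold identically; f is analytic.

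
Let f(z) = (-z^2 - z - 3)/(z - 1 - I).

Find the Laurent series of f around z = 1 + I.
Put w = z - (1 + I), i.e. z = w + 1 + I. The denominator is w, so it suffices to rewrite the numerator in powers of w.

P(z) = -z^2 - z - 3
P(w + 1 + I) = -4 - 3*I + (-3 - 2*I)*w - w^2

Dividing each term by w:
  f = (-4 - 3*I)/w - 3 - 2*I - w

Substituting back w = z - 1 - I:
  f(z) = (-4 - 3*I)/(z - 1 - I) - 3 - 2*I - (z - 1 - I)

The series is finite because the numerator is a polynomial; the negative powers form the principal part, and the coefficient of 1/(z - 1 - I) gives Res(f, 1 + I) = -4 - 3*I.

Final answer: (-4 - 3*I)/(z - 1 - I) - 3 - 2*I - (z - 1 - I)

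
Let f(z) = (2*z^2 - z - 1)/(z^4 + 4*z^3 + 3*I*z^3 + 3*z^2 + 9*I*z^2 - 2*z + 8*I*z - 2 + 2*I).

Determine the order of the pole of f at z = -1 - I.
Factor the denominator:
  z^4 + 4*z^3 + 3*I*z^3 + 3*z^2 + 9*I*z^2 - 2*z + 8*I*z - 2 + 2*I = (z + 1 + I)^3*(z + 1)

The numerator P(z) = 2*z^2 - z - 1 has P(-1 - I) = 5*I ≠ 0, so no factor of (z + 1 + I) cancels.
Near z = -1 - I we can therefore write f(z) = g(z)/(z + 1 + I)^3 with g analytic at -1 - I and g(-1 - I) ≠ 0 (g is the numerator divided by the remaining denominator factors).

Hence z = -1 - I is a pole of order 3.

Final answer: 3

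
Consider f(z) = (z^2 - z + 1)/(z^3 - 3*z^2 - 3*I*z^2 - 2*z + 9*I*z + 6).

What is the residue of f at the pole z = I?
Write f(z) = P(z)/Q(z) with P(z) = z^2 - z + 1 and Q(z) = z^3 - 3*z^2 - 3*I*z^2 - 2*z + 9*I*z + 6.
The denominator factors as Q(z) = (z - 3)*(z - 2*I)*(z - I), so z = I is a simple zero of Q and P is analytic there; z = I is therefore a simple pole and
  Res(f, z₀) = P(z₀)/Q'(z₀).

Q'(z) = 3*z^2 - 6*z - 6*I*z - 2 + 9*I, so Q'(I) = 1 + 3*I.
P(I) = -I.

Res(f, I) = (-I)/(1 + 3*I) = -3/10 - I/10

Final answer: -3/10 - I/10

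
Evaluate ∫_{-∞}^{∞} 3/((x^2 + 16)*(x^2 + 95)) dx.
Let f(z) = 3/((z^2 + 16)*(z^2 + 95)). The denominator has no real zeros and deg Q - deg P = 4 ≥ 2, so the integral of f over the upper semicircle |z| = R tends to 0 as R → ∞. Closing the contour in the upper half-plane,
  ∫_{-∞}^{∞} f(x) dx = 2πi · Σ Res(f, z_k)  over the poles with Im z_k > 0.

Zeros of the denominator: z^2 + 16 = 0 gives z = ±4*I; z^2 + 95 = 0 gives z = ±sqrt(95)*I.
Upper half-plane: z = 4*I, z = sqrt(95)*I (simple).

Each pole is a simple zero of Q(z) = z^4 + 111*z^2 + 1520, so Res(f, z₀) = P(z₀)/Q'(z₀) with P(z) = 3, Q'(z) = 4*z^3 + 222*z:
  Res(f, 4*I) = (3)/(632*I) = -3*I/632
  Res(f, sqrt(95)*I) = (3)/(-158*sqrt(95)*I) = 3*sqrt(95)*I/15010

Sum of residues: 3*I*(-95 + 4*sqrt(95))/60040
∫_{-∞}^{∞} f(x) dx = 2πi · (3*I*(-95 + 4*sqrt(95))/60040) = 3*pi*(95 - 4*sqrt(95))/30020

Final answer: 3*pi*(95 - 4*sqrt(95))/30020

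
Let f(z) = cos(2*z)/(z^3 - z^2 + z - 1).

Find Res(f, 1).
Write f(z) = P(z)/Q(z) with P(z) = cos(2*z) and Q(z) = z^3 - z^2 + z - 1.
The denominator factors as Q(z) = (z + I)*(z - I)*(z - 1), so z = 1 is a simple zero of Q and P is analytic there; z = 1 is therefore a simple pole and
  Res(f, z₀) = P(z₀)/Q'(z₀).

Q'(z) = 3*z^2 - 2*z + 1, so Q'(1) = 2.
P(1) = cos(2).

Res(f, 1) = (cos(2))/(2) = cos(2)/2

Final answer: cos(2)/2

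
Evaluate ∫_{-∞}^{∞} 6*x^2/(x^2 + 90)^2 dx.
sqrt(10)*pi/10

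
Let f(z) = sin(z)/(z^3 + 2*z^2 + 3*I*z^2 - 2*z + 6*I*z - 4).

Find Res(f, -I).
Write f(z) = P(z)/Q(z) with P(z) = sin(z) and Q(z) = z^3 + 2*z^2 + 3*I*z^2 - 2*z + 6*I*z - 4.
The denominator factors as Q(z) = (z + 2*I)*(z + 2)*(z + I), so z = -I is a simple zero of Q and P is analytic there; z = -I is therefore a simple pole and
  Res(f, z₀) = P(z₀)/Q'(z₀).

Q'(z) = 3*z^2 + 4*z + 6*I*z - 2 + 6*I, so Q'(-I) = 1 + 2*I.
P(-I) = -I*sinh(1).

Res(f, -I) = (-I*sinh(1))/(1 + 2*I) = (-2/5 - I/5)*sinh(1)

Final answer: (-2/5 - I/5)*sinh(1)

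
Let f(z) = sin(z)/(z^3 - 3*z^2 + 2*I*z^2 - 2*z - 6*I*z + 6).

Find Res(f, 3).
(7/85 - 6*I/85)*sin(3)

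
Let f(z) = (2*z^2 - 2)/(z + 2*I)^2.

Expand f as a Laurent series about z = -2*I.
Put w = z - (-2*I), i.e. z = w - 2*I. The denominator is w^2, so it suffices to rewrite the numerator in powers of w.

P(z) = 2*z^2 - 2
P(w - 2*I) = -10 - 8*I*w + 2*w^2

Dividing each term by w^2:
  f = -10/w^2 - 8*I/w + 2

Substituting back w = z + 2*I:
  f(z) = -10/(z + 2*I)^2 - 8*I/(z + 2*I) + 2

The series is finite because the numerator is a polynomial; the negative powers form the principal part, and the coefficient of 1/(z + 2*I) gives Res(f, -2*I) = -8*I.

Final answer: -10/(z + 2*I)^2 - 8*I/(z + 2*I) + 2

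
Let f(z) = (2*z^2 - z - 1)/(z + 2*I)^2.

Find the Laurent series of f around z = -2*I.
(-9 + 2*I)/(z + 2*I)^2 + (-1 - 8*I)/(z + 2*I) + 2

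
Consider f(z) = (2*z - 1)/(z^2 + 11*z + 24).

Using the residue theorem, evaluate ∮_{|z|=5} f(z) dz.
By the residue theorem, ∮_C f(z) dz = 2πi · (sum of the residues of f at the poles inside |z| = 5).

The denominator factors as (z + 3)*(z + 8), so the singularities of f are simple poles at z = -3, z = -8.
  |-3|² = 9 < 25 = 5², so this pole is inside the contour.
  |-8|² = 64 > 25 = 5², so this pole is outside the contour.

With P(z) = 2*z - 1 and Q(z) = z^2 + 11*z + 24, each pole is simple, so Res(f, z₀) = P(z₀)/Q'(z₀) with Q'(z) = 2*z + 11.
  Res(f, -3) = P(-3)/Q'(-3) = (-7)/(5) = -7/5

∮_C f(z) dz = 2πi · (-7/5) = -14*I*pi/5

Final answer: -14*I*pi/5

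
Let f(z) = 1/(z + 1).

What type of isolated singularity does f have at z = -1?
Write f(z) = g(z)/(z + 1) with g(z) = 1.
g is entire and g(-1) = 1 ≠ 0, so no factor of (z + 1) cancels: the Laurent expansion of f about z = -1 starts at the power -1, i.e. lim_{z→z₀} (z - z₀) f(z) = 1 is finite and nonzero.
So z = -1 is a pole of order 1.

Final answer: pole of order 1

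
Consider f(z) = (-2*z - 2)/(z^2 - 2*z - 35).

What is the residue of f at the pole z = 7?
Write f(z) = P(z)/Q(z) with P(z) = -2*z - 2 and Q(z) = z^2 - 2*z - 35.
The denominator factors as Q(z) = (z + 5)*(z - 7), so z = 7 is a simple zero of Q and P is analytic there; z = 7 is therefore a simple pole and
  Res(f, z₀) = P(z₀)/Q'(z₀).

Q'(z) = 2*z - 2, so Q'(7) = 12.
P(7) = -16.

Res(f, 7) = (-16)/(12) = -4/3

Final answer: -4/3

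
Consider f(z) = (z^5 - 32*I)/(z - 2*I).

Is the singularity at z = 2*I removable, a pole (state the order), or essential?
The numerator vanishes at z = 2*I ((2*I)^5 = 32*I), so it is divisible by z - 2*I:
  z^5 - 32*I = (z - 2*I)*(z^4 + 2*I*z^3 - 4*z^2 - 8*I*z + 16)
Hence for z ≠ 2*I, f(z) = z^4 + 2*I*z^3 - 4*z^2 - 8*I*z + 16, a polynomial, and lim_{z→2*I} f(z) = 80 is finite.
So the singularity is removable.

Final answer: removable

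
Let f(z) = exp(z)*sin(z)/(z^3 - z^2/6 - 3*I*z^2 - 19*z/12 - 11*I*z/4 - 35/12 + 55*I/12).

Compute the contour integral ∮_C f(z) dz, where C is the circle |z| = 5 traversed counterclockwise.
By the residue theorem, ∮_C f(z) dz = 2πi · (sum of the residues of f at the poles inside |z| = 5).

The denominator factors as (z - 2/3 - 3*I)*(z - 1 - I/2)*(z + 3/2 + I/2), so the singularities of f are simple poles at z = 2/3 + 3*I, z = 1 + I/2, z = -3/2 - I/2.
  |2/3 + 3*I|² = 85/9 < 25 = 5², so this pole is inside the contour.
  |1 + I/2|² = 5/4 < 25 = 5², so this pole is inside the contour.
  |-3/2 - I/2|² = 5/2 < 25 = 5², so this pole is inside the contour.

With P(z) = exp(z)*sin(z) and Q(z) = z^3 - z^2/6 - 3*I*z^2 - 19*z/12 - 11*I*z/4 - 35/12 + 55*I/12, each pole is simple, so Res(f, z₀) = P(z₀)/Q'(z₀) with Q'(z) = 3*z^2 - z/3 - 6*I*z - 19/12 - 11*I/4.
  Res(f, 2/3 + 3*I) = P(2/3 + 3*I)/Q'(2/3 + 3*I) = (exp(2/3 + 3*I)*sin(2/3 + 3*I))/(-341/36 + 17*I/4) = (-6138/69845 - 2754*I/69845)*exp(2/3 + 3*I)*sin(2/3 + 3*I)
  Res(f, 1 + I/2) = P(1 + I/2)/Q'(1 + I/2) = (exp(1 + I/2)*sin(1 + I/2))/(10/3 - 71*I/12) = (480/6641 + 852*I/6641)*exp(1 + I/2)*sin(1 + I/2)
  Res(f, -3/2 - I/2) = P(-3/2 - I/2)/Q'(-3/2 - I/2) = (-exp(-3/2 - I/2)*sin(3/2 + I/2))/(23/12 + 131*I/12) = (-138/8845 + 786*I/8845)*exp(-3/2 - I/2)*sin(3/2 + I/2)

Sum of residues inside C: (-138/8845 + 786*I/8845)*exp(-3/2 - I/2)*sin(3/2 + I/2) + (480/6641 + 852*I/6641)*exp(1 + I/2)*sin(1 + I/2) + (-6138/69845 - 2754*I/69845)*exp(2/3 + 3*I)*sin(2/3 + 3*I)
∮_C f(z) dz = 2πi · ((-138/8845 + 786*I/8845)*exp(-3/2 - I/2)*sin(3/2 + I/2) + (480/6641 + 852*I/6641)*exp(1 + I/2)*sin(1 + I/2) + (-6138/69845 - 2754*I/69845)*exp(2/3 + 3*I)*sin(2/3 + 3*I)) = pi*(-1704/6641 + 960*I/6641)*exp(1 + I/2)*sin(1 + I/2) + pi*(-1572/8845 - 276*I/8845)*exp(-3/2 - I/2)*sin(3/2 + I/2) + pi*(5508/69845 - 12276*I/69845)*exp(2/3 + 3*I)*sin(2/3 + 3*I)

Final answer: pi*(-1704/6641 + 960*I/6641)*exp(1 + I/2)*sin(1 + I/2) + pi*(-1572/8845 - 276*I/8845)*exp(-3/2 - I/2)*sin(3/2 + I/2) + pi*(5508/69845 - 12276*I/69845)*exp(2/3 + 3*I)*sin(2/3 + 3*I)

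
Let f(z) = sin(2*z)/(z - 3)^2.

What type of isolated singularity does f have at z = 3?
Write f(z) = g(z)/(z - 3)^2 with g(z) = sin(2*z).
g is entire and g(3) = sin(6) ≠ 0, so no factor of (z - 3) cancels: the Laurent expansion of f about z = 3 starts at the power -2, i.e. lim_{z→z₀} (z - z₀)^2 f(z) = sin(6) is finite and nonzero.
So z = 3 is a pole of order 2.

Final answer: pole of order 2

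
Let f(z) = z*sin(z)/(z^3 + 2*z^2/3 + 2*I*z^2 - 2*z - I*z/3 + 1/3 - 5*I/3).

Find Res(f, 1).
Write f(z) = P(z)/Q(z) with P(z) = z*sin(z) and Q(z) = z^3 + 2*z^2/3 + 2*I*z^2 - 2*z - I*z/3 + 1/3 - 5*I/3.
The denominator factors as Q(z) = (z - 1)*(z + 2/3 + I)*(z + 1 + I), so z = 1 is a simple zero of Q and P is analytic there; z = 1 is therefore a simple pole and
  Res(f, z₀) = P(z₀)/Q'(z₀).

Q'(z) = 3*z^2 + 4*z/3 + 4*I*z - 2 - I/3, so Q'(1) = 7/3 + 11*I/3.
P(1) = sin(1).

Res(f, 1) = (sin(1))/(7/3 + 11*I/3) = (21/170 - 33*I/170)*sin(1)

Final answer: (21/170 - 33*I/170)*sin(1)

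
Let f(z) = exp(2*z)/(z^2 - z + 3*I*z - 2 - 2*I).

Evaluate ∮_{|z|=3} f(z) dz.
By the residue theorem, ∮_C f(z) dz = 2πi · (sum of the residues of f at the poles inside |z| = 3).

The denominator factors as (z - 1 + I)*(z + 2*I), so the singularities of f are simple poles at z = 1 - I, z = -2*I.
  |1 - I|² = 2 < 9 = 3², so this pole is inside the contour.
  |-2*I|² = 4 < 9 = 3², so this pole is inside the contour.

With P(z) = exp(2*z) and Q(z) = z^2 - z + 3*I*z - 2 - 2*I, each pole is simple, so Res(f, z₀) = P(z₀)/Q'(z₀) with Q'(z) = 2*z - 1 + 3*I.
  Res(f, 1 - I) = P(1 - I)/Q'(1 - I) = (exp(2 - 2*I))/(1 + I) = (1/2 - I/2)*exp(2 - 2*I)
  Res(f, -2*I) = P(-2*I)/Q'(-2*I) = (exp(-4*I))/(-1 - I) = (-1/2 + I/2)*exp(-4*I)

Sum of residues inside C: (1/2 - I/2)*exp(2 - 2*I) + (-1/2 + I/2)*exp(-4*I)
∮_C f(z) dz = 2πi · ((1/2 - I/2)*exp(2 - 2*I) + (-1/2 + I/2)*exp(-4*I)) = pi*(1 + I)*exp(2 - 2*I) + pi*(-1 - I)*exp(-4*I)

Final answer: pi*(1 + I)*exp(2 - 2*I) + pi*(-1 - I)*exp(-4*I)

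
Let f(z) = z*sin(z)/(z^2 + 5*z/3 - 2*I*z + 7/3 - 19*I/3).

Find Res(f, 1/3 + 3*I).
Write f(z) = P(z)/Q(z) with P(z) = z*sin(z) and Q(z) = z^2 + 5*z/3 - 2*I*z + 7/3 - 19*I/3.
The denominator factors as Q(z) = (z - 1/3 - 3*I)*(z + 2 + I), so z = 1/3 + 3*I is a simple zero of Q and P is analytic there; z = 1/3 + 3*I is therefore a simple pole and
  Res(f, z₀) = P(z₀)/Q'(z₀).

Q'(z) = 2*z + 5/3 - 2*I, so Q'(1/3 + 3*I) = 7/3 + 4*I.
P(1/3 + 3*I) = (1/3 + 3*I)*sin(1/3 + 3*I).

Res(f, 1/3 + 3*I) = ((1/3 + 3*I)*sin(1/3 + 3*I))/(7/3 + 4*I) = (115/193 + 51*I/193)*sin(1/3 + 3*I)

Final answer: (115/193 + 51*I/193)*sin(1/3 + 3*I)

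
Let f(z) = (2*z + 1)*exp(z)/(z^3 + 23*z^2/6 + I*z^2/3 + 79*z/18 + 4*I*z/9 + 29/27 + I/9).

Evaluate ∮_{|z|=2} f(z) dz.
By the residue theorem, ∮_C f(z) dz = 2πi · (sum of the residues of f at the poles inside |z| = 2).

The denominator factors as (z + 2 + 2*I/3)*(z + 1/3)*(z + 3/2 - I/3), so the singularities of f are simple poles at z = -2 - 2*I/3, z = -1/3, z = -3/2 + I/3.
  |-2 - 2*I/3|² = 40/9 > 4 = 2², so this pole is outside the contour.
  |-1/3|² = 1/9 < 4 = 2², so this pole is inside the contour.
  |-3/2 + I/3|² = 85/36 < 4 = 2², so this pole is inside the contour.

With P(z) = (2*z + 1)*exp(z) and Q(z) = z^3 + 23*z^2/6 + I*z^2/3 + 79*z/18 + 4*I*z/9 + 29/27 + I/9, each pole is simple, so Res(f, z₀) = P(z₀)/Q'(z₀) with Q'(z) = 3*z^2 + 23*z/3 + 2*I*z/3 + 79/18 + 4*I/9.
  Res(f, -1/3) = P(-1/3)/Q'(-1/3) = (exp(-1/3)/3)/(13/6 + 2*I/9) = (234/1537 - 24*I/1537)*exp(-1/3)
  Res(f, -3/2 + I/3) = P(-3/2 + I/3)/Q'(-3/2 + I/3) = ((-2 + 2*I/3)*exp(-3/2 + I/3))/(-11/12 - I) = (168/265 - 376*I/265)*exp(-3/2 + I/3)

Sum of residues inside C: (168/265 - 376*I/265)*exp(-3/2 + I/3) + (234/1537 - 24*I/1537)*exp(-1/3)
∮_C f(z) dz = 2πi · ((168/265 - 376*I/265)*exp(-3/2 + I/3) + (234/1537 - 24*I/1537)*exp(-1/3)) = pi*(48/1537 + 468*I/1537)*exp(-1/3) + pi*(752/265 + 336*I/265)*exp(-3/2 + I/3)

Final answer: pi*(48/1537 + 468*I/1537)*exp(-1/3) + pi*(752/265 + 336*I/265)*exp(-3/2 + I/3)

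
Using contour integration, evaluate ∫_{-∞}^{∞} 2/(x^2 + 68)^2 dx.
Let f(z) = 2/(z^2 + 68)^2. The denominator has no real zeros and deg Q - deg P = 4 ≥ 2, so the integral of f over the upper semicircle |z| = R tends to 0 as R → ∞. Closing the contour in the upper half-plane,
  ∫_{-∞}^{∞} f(x) dx = 2πi · Σ Res(f, z_k)  over the poles with Im z_k > 0.

Zeros of the denominator: z^2 + 68 = 0 gives z = ±2*sqrt(17)*I.
Upper half-plane: z = 2*sqrt(17)*I (a pole of order 2).

Write f(z) = g(z)/(z - 2*sqrt(17)*I)^2 with g(z) = 2/(z + 2*sqrt(17)*I)^2. For a double pole, Res(f, z₀) = g'(z₀):
  g'(z) = -4/(z + 2*sqrt(17)*I)^3
  Res(f, 2*sqrt(17)*I) = g'(2*sqrt(17)*I) = -sqrt(17)*I/4624

∫_{-∞}^{∞} f(x) dx = 2πi · (-sqrt(17)*I/4624) = sqrt(17)*pi/2312

Final answer: sqrt(17)*pi/2312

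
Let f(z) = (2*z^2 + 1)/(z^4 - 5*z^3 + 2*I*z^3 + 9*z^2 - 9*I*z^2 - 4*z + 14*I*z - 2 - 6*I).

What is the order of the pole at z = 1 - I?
Factor the denominator:
  z^4 - 5*z^3 + 2*I*z^3 + 9*z^2 - 9*I*z^2 - 4*z + 14*I*z - 2 - 6*I = (z - 1 + I)^3*(z - 2 - I)

The numerator P(z) = 2*z^2 + 1 has P(1 - I) = 1 - 4*I ≠ 0, so no factor of (z - 1 + I) cancels.
Near z = 1 - I we can therefore write f(z) = g(z)/(z - 1 + I)^3 with g analytic at 1 - I and g(1 - I) ≠ 0 (g is the numerator divided by the remaining denominator factors).

Hence z = 1 - I is a pole of order 3.

Final answer: 3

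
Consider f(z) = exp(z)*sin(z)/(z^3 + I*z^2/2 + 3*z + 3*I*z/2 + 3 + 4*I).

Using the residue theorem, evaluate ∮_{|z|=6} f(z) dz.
By the residue theorem, ∮_C f(z) dz = 2πi · (sum of the residues of f at the poles inside |z| = 6).

The denominator factors as (z - 2*I)*(z + 1 + I/2)*(z - 1 + 2*I), so the singularities of f are simple poles at z = 2*I, z = -1 - I/2, z = 1 - 2*I.
  |2*I|² = 4 < 36 = 6², so this pole is inside the contour.
  |-1 - I/2|² = 5/4 < 36 = 6², so this pole is inside the contour.
  |1 - 2*I|² = 5 < 36 = 6², so this pole is inside the contour.

With P(z) = exp(z)*sin(z) and Q(z) = z^3 + I*z^2/2 + 3*z + 3*I*z/2 + 3 + 4*I, each pole is simple, so Res(f, z₀) = P(z₀)/Q'(z₀) with Q'(z) = 3*z^2 + I*z + 3 + 3*I/2.
  Res(f, 2*I) = P(2*I)/Q'(2*I) = (I*exp(2*I)*sinh(2))/(-11 + 3*I/2) = (6/493 - 44*I/493)*exp(2*I)*sinh(2)
  Res(f, -1 - I/2) = P(-1 - I/2)/Q'(-1 - I/2) = (-exp(-1 - I/2)*sin(1 + I/2))/(23/4 + 7*I/2) = (-92/725 + 56*I/725)*exp(-1 - I/2)*sin(1 + I/2)
  Res(f, 1 - 2*I) = P(1 - 2*I)/Q'(1 - 2*I) = (exp(1 - 2*I)*sin(1 - 2*I))/(-4 - 19*I/2) = (-16/425 + 38*I/425)*exp(1 - 2*I)*sin(1 - 2*I)

Sum of residues inside C: (-16/425 + 38*I/425)*exp(1 - 2*I)*sin(1 - 2*I) + (-92/725 + 56*I/725)*exp(-1 - I/2)*sin(1 + I/2) + (6/493 - 44*I/493)*exp(2*I)*sinh(2)
∮_C f(z) dz = 2πi · ((-16/425 + 38*I/425)*exp(1 - 2*I)*sin(1 - 2*I) + (-92/725 + 56*I/725)*exp(-1 - I/2)*sin(1 + I/2) + (6/493 - 44*I/493)*exp(2*I)*sinh(2)) = pi*(-112/725 - 184*I/725)*exp(-1 - I/2)*sin(1 + I/2) + pi*(88/493 + 12*I/493)*exp(2*I)*sinh(2) + pi*(-76/425 - 32*I/425)*exp(1 - 2*I)*sin(1 - 2*I)

Final answer: pi*(-112/725 - 184*I/725)*exp(-1 - I/2)*sin(1 + I/2) + pi*(88/493 + 12*I/493)*exp(2*I)*sinh(2) + pi*(-76/425 - 32*I/425)*exp(1 - 2*I)*sin(1 - 2*I)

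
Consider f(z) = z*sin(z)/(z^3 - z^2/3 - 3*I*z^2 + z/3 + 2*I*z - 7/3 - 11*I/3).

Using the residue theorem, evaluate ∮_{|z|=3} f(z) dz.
By the residue theorem, ∮_C f(z) dz = 2πi · (sum of the residues of f at the poles inside |z| = 3).

The denominator factors as (z - 1 - I)*(z + 2/3 - 3*I)*(z + I), so the singularities of f are simple poles at z = 1 + I, z = -2/3 + 3*I, z = -I.
  |1 + I|² = 2 < 9 = 3², so this pole is inside the contour.
  |-2/3 + 3*I|² = 85/9 > 9 = 3², so this pole is outside the contour.
  |-I|² = 1 < 9 = 3², so this pole is inside the contour.

With P(z) = z*sin(z) and Q(z) = z^3 - z^2/3 - 3*I*z^2 + z/3 + 2*I*z - 7/3 - 11*I/3, each pole is simple, so Res(f, z₀) = P(z₀)/Q'(z₀) with Q'(z) = 3*z^2 - 2*z/3 - 6*I*z + 1/3 + 2*I.
  Res(f, 1 + I) = P(1 + I)/Q'(1 + I) = ((1 + I)*sin(1 + I))/(17/3 + 4*I/3) = (63/305 + 39*I/305)*sin(1 + I)
  Res(f, -I) = P(-I)/Q'(-I) = (-sinh(1))/(-26/3 + 8*I/3) = (39/370 + 6*I/185)*sinh(1)

Sum of residues inside C: (39/370 + 6*I/185)*sinh(1) + (63/305 + 39*I/305)*sin(1 + I)
∮_C f(z) dz = 2πi · ((39/370 + 6*I/185)*sinh(1) + (63/305 + 39*I/305)*sin(1 + I)) = pi*(-12/185 + 39*I/185)*sinh(1) + pi*(-78/305 + 126*I/305)*sin(1 + I)

Final answer: pi*(-12/185 + 39*I/185)*sinh(1) + pi*(-78/305 + 126*I/305)*sin(1 + I)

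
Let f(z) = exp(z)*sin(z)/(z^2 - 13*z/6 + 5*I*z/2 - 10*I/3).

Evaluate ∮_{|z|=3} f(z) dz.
By the residue theorem, ∮_C f(z) dz = 2πi · (sum of the residues of f at the poles inside |z| = 3).

The denominator factors as (z - 3/2 + I/2)*(z - 2/3 + 2*I), so the singularities of f are simple poles at z = 3/2 - I/2, z = 2/3 - 2*I.
  |3/2 - I/2|² = 5/2 < 9 = 3², so this pole is inside the contour.
  |2/3 - 2*I|² = 40/9 < 9 = 3², so this pole is inside the contour.

With P(z) = exp(z)*sin(z) and Q(z) = z^2 - 13*z/6 + 5*I*z/2 - 10*I/3, each pole is simple, so Res(f, z₀) = P(z₀)/Q'(z₀) with Q'(z) = 2*z - 13/6 + 5*I/2.
  Res(f, 3/2 - I/2) = P(3/2 - I/2)/Q'(3/2 - I/2) = (exp(3/2 - I/2)*sin(3/2 - I/2))/(5/6 + 3*I/2) = (15/53 - 27*I/53)*exp(3/2 - I/2)*sin(3/2 - I/2)
  Res(f, 2/3 - 2*I) = P(2/3 - 2*I)/Q'(2/3 - 2*I) = (exp(2/3 - 2*I)*sin(2/3 - 2*I))/(-5/6 - 3*I/2) = (-15/53 + 27*I/53)*exp(2/3 - 2*I)*sin(2/3 - 2*I)

Sum of residues inside C: (-15/53 + 27*I/53)*exp(2/3 - 2*I)*sin(2/3 - 2*I) + (15/53 - 27*I/53)*exp(3/2 - I/2)*sin(3/2 - I/2)
∮_C f(z) dz = 2πi · ((-15/53 + 27*I/53)*exp(2/3 - 2*I)*sin(2/3 - 2*I) + (15/53 - 27*I/53)*exp(3/2 - I/2)*sin(3/2 - I/2)) = pi*(54/53 + 30*I/53)*exp(3/2 - I/2)*sin(3/2 - I/2) + pi*(-54/53 - 30*I/53)*exp(2/3 - 2*I)*sin(2/3 - 2*I)

Final answer: pi*(54/53 + 30*I/53)*exp(3/2 - I/2)*sin(3/2 - I/2) + pi*(-54/53 - 30*I/53)*exp(2/3 - 2*I)*sin(2/3 - 2*I)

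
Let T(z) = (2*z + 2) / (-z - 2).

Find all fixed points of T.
{-2 - sqrt(2), -2 + sqrt(2)}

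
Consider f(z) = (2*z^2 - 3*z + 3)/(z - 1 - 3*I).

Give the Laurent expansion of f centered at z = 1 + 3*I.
Put w = z - (1 + 3*I), i.e. z = w + 1 + 3*I. The denominator is w, so it suffices to rewrite the numerator in powers of w.

P(z) = 2*z^2 - 3*z + 3
P(w + 1 + 3*I) = -16 + 3*I + (1 + 12*I)*w + 2*w^2

Dividing each term by w:
  f = (-16 + 3*I)/w + 1 + 12*I + 2*w

Substituting back w = z - 1 - 3*I:
  f(z) = (-16 + 3*I)/(z - 1 - 3*I) + 1 + 12*I + 2*(z - 1 - 3*I)

The series is finite because the numerator is a polynomial; the negative powers form the principal part, and the coefficient of 1/(z - 1 - 3*I) gives Res(f, 1 + 3*I) = -16 + 3*I.

Final answer: (-16 + 3*I)/(z - 1 - 3*I) + 1 + 12*I + 2*(z - 1 - 3*I)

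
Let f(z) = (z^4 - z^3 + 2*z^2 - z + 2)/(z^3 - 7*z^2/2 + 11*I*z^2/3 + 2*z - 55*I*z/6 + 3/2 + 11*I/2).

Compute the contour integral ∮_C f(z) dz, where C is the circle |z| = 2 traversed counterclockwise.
By the residue theorem, ∮_C f(z) dz = 2πi · (sum of the residues of f at the poles inside |z| = 2).

The denominator factors as (z - 1 + 2*I/3)*(z - 1 + 3*I)*(z - 3/2), so the singularities of f are simple poles at z = 1 - 2*I/3, z = 1 - 3*I, z = 3/2.
  |1 - 2*I/3|² = 13/9 < 4 = 2², so this pole is inside the contour.
  |1 - 3*I|² = 10 > 4 = 2², so this pole is outside the contour.
  |3/2|² = 9/4 < 4 = 2², so this pole is inside the contour.

With P(z) = z^4 - z^3 + 2*z^2 - z + 2 and Q(z) = z^3 - 7*z^2/2 + 11*I*z^2/3 + 2*z - 55*I*z/6 + 3/2 + 11*I/2, each pole is simple, so Res(f, z₀) = P(z₀)/Q'(z₀) with Q'(z) = 3*z^2 - 7*z + 22*I*z/3 + 2 - 55*I/6.
  Res(f, 1 - 2*I/3) = P(1 - 2*I/3)/Q'(1 - 2*I/3) = (79/81 - 16*I/9)/(14/9 - 7*I/6) = 1496/1575 - 226*I/525
  Res(f, 3/2) = P(3/2)/Q'(3/2) = (107/16)/(-7/4 + 11*I/6) = -6741/3700 - 3531*I/1850

Sum of residues inside C: -8131/9324 - 3635*I/1554
∮_C f(z) dz = 2πi · (-8131/9324 - 3635*I/1554) = pi*(3635/777 - 8131*I/4662)

Final answer: pi*(3635/777 - 8131*I/4662)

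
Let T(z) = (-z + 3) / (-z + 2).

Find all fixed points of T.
T(z) = z means -z + 3 = z*(-z + 2), i.e.
  -z^2 + 3*z - 3 = 0.
Discriminant: (3)^2 - 4*(-1)*(-3) = -3, so the roots are complex conjugates.
  z = (-3 ± I*sqrt(3))/(2*(-1))
Fixed points: {3/2 - sqrt(3)*I/2, 3/2 + sqrt(3)*I/2}

Final answer: {3/2 - sqrt(3)*I/2, 3/2 + sqrt(3)*I/2}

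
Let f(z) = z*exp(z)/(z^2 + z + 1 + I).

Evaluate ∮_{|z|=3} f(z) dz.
By the residue theorem, ∮_C f(z) dz = 2πi · (sum of the residues of f at the poles inside |z| = 3).

The denominator factors as (z + I)*(z + 1 - I), so the singularities of f are simple poles at z = -I, z = -1 + I.
  |-I|² = 1 < 9 = 3², so this pole is inside the contour.
  |-1 + I|² = 2 < 9 = 3², so this pole is inside the contour.

With P(z) = z*exp(z) and Q(z) = z^2 + z + 1 + I, each pole is simple, so Res(f, z₀) = P(z₀)/Q'(z₀) with Q'(z) = 2*z + 1.
  Res(f, -I) = P(-I)/Q'(-I) = (-I*exp(-I))/(1 - 2*I) = (2/5 - I/5)*exp(-I)
  Res(f, -1 + I) = P(-1 + I)/Q'(-1 + I) = ((-1 + I)*exp(-1 + I))/(-1 + 2*I) = (3/5 + I/5)*exp(-1 + I)

Sum of residues inside C: (2/5 - I/5)*exp(-I) + (3/5 + I/5)*exp(-1 + I)
∮_C f(z) dz = 2πi · ((2/5 - I/5)*exp(-I) + (3/5 + I/5)*exp(-1 + I)) = pi*(2/5 + 4*I/5)*exp(-I) + pi*(-2/5 + 6*I/5)*exp(-1 + I)

Final answer: pi*(2/5 + 4*I/5)*exp(-I) + pi*(-2/5 + 6*I/5)*exp(-1 + I)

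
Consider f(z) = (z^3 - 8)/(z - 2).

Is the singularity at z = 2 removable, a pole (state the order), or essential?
removable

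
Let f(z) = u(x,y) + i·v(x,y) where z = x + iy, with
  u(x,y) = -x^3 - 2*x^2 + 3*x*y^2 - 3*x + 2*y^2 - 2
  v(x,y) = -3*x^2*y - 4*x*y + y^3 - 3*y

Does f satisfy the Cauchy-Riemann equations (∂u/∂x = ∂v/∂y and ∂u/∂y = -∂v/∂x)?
∂u/∂x = -3*x^2 - 4*x + 3*y^2 - 3
∂v/∂y = -3*x^2 - 4*x + 3*y^2 - 3
∂u/∂y = 6*x*y + 4*y
∂v/∂x = -6*x*y - 4*y
∂u/∂x = ∂v/∂y and ∂u/∂y = -∂v/∂x hold identically; f is analytic.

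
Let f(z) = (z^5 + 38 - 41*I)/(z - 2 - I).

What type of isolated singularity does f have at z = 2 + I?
The numerator vanishes at z = 2 + I ((2 + I)^5 = -38 + 41*I), so it is divisible by z - 2 - I:
  z^5 + 38 - 41*I = (z - 2 - I)*(z^4 + 2*z^3 + I*z^3 + 3*z^2 + 4*I*z^2 + 2*z + 11*I*z - 7 + 24*I)
Hence for z ≠ 2 + I, f(z) = z^4 + 2*z^3 + I*z^3 + 3*z^2 + 4*I*z^2 + 2*z + 11*I*z - 7 + 24*I, a polynomial, and lim_{z→2 + I} f(z) = -35 + 120*I is finite.
So the singularity is removable.

Final answer: removable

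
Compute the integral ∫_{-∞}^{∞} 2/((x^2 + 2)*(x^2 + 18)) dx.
sqrt(2)*pi/24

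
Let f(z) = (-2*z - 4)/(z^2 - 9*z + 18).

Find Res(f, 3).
Write f(z) = P(z)/Q(z) with P(z) = -2*z - 4 and Q(z) = z^2 - 9*z + 18.
The denominator factors as Q(z) = (z - 6)*(z - 3), so z = 3 is a simple zero of Q and P is analytic there; z = 3 is therefore a simple pole and
  Res(f, z₀) = P(z₀)/Q'(z₀).

Q'(z) = 2*z - 9, so Q'(3) = -3.
P(3) = -10.

Res(f, 3) = (-10)/(-3) = 10/3

Final answer: 10/3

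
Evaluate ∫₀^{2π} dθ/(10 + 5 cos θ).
Let J = ∫₀^{2π} dθ/(10 + 5 cos θ).
Put z = e^{iθ}: then cos θ = (z + 1/z)/2, dθ = dz/(iz), and z runs once counterclockwise around |z| = 1:
  J = ∮_{|z|=1} 1/(10 + 5*(z + 1/z)/2) · dz/(iz) = (2/i) ∮_{|z|=1} dz/(5*z^2 + 20*z + 5).
The roots of 5*z^2 + 20*z + 5 are z = (-10 ± sqrt(10^2 - 5^2))/5, with sqrt(75) = 5*sqrt(3); their product is 1, so only z₊ = -2 + sqrt(3) lies inside the unit circle (z₋ = -2 - sqrt(3) lies outside).
z₊ is a simple zero of q(z) = 5*z^2 + 20*z + 5, so Res(1/q, z₊) = 1/q'(z₊) with q'(z) = 10*z + 20; and q'(z₊) = 5*(z₊ - z₋) = 10*sqrt(3).
Therefore J = (2/i) · 2πi · 1/(10*sqrt(3)) = 2*pi/(5*sqrt(3)) = 2*sqrt(3)*pi/15

Final answer: 2*sqrt(3)*pi/15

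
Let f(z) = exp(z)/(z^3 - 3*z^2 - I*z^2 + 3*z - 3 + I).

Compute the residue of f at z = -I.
Write f(z) = P(z)/Q(z) with P(z) = exp(z) and Q(z) = z^3 - 3*z^2 - I*z^2 + 3*z - 3 + I.
The denominator factors as Q(z) = (z - 2 - I)*(z - 1 - I)*(z + I), so z = -I is a simple zero of Q and P is analytic there; z = -I is therefore a simple pole and
  Res(f, z₀) = P(z₀)/Q'(z₀).

Q'(z) = 3*z^2 - 6*z - 2*I*z + 3, so Q'(-I) = -2 + 6*I.
P(-I) = exp(-I).

Res(f, -I) = (exp(-I))/(-2 + 6*I) = (-1/20 - 3*I/20)*exp(-I)

Final answer: (-1/20 - 3*I/20)*exp(-I)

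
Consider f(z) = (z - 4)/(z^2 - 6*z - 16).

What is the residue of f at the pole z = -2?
Write f(z) = P(z)/Q(z) with P(z) = z - 4 and Q(z) = z^2 - 6*z - 16.
The denominator factors as Q(z) = (z + 2)*(z - 8), so z = -2 is a simple zero of Q and P is analytic there; z = -2 is therefore a simple pole and
  Res(f, z₀) = P(z₀)/Q'(z₀).

Q'(z) = 2*z - 6, so Q'(-2) = -10.
P(-2) = -6.

Res(f, -2) = (-6)/(-10) = 3/5

Final answer: 3/5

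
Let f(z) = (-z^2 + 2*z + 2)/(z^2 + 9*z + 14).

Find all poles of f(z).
The singularities of f are the zeros of the denominator. Factoring,
  z^2 + 9*z + 14 = (z + 7)*(z + 2)
so the candidates are z = -7, z = -2.

Check the numerator P(z) = -z^2 + 2*z + 2 at each one:
  P(-7) = -61 ≠ 0, so z = -7 is a (simple) pole.
  P(-2) = -6 ≠ 0, so z = -2 is a (simple) pole.

Poles of f: {-7, -2}

Final answer: {-7, -2}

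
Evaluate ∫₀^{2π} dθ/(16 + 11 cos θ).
2*sqrt(15)*pi/45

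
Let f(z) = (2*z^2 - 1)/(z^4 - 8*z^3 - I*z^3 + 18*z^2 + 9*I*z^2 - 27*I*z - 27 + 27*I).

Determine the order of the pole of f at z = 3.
Factor the denominator:
  z^4 - 8*z^3 - I*z^3 + 18*z^2 + 9*I*z^2 - 27*I*z - 27 + 27*I = (z - 3)^3*(z + 1 - I)

The numerator P(z) = 2*z^2 - 1 has P(3) = 17 ≠ 0, so no factor of (z - 3) cancels.
Near z = 3 we can therefore write f(z) = g(z)/(z - 3)^3 with g analytic at 3 and g(3) ≠ 0 (g is the numerator divided by the remaining denominator factors).

Hence z = 3 is a pole of order 3.

Final answer: 3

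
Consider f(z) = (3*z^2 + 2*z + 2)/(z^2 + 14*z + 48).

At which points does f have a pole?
{-8, -6}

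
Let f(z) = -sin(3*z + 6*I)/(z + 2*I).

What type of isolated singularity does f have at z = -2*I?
Let u = z + 2*I. The argument of sin is 3*z + 6*I = 3u, so
  f = -sin(3u)/u = -((3u) - (3u)^3/6 + ...)/u = -3 + (9/2)*u^2 - ...
The Laurent expansion about u = 0 has no negative powers; equivalently lim_{z→-2*I} f(z) = -3 exists and is finite.
So the singularity is removable.

Final answer: removable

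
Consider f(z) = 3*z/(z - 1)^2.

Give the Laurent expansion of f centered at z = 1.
3/(z - 1)^2 + 3/(z - 1)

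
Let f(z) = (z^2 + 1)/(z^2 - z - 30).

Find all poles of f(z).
The singularities of f are the zeros of the denominator. Factoring,
  z^2 - z - 30 = (z - 6)*(z + 5)
so the candidates are z = 6, z = -5.

Check the numerator P(z) = z^2 + 1 at each one:
  P(6) = 37 ≠ 0, so z = 6 is a (simple) pole.
  P(-5) = 26 ≠ 0, so z = -5 is a (simple) pole.

Poles of f: {-5, 6}

Final answer: {-5, 6}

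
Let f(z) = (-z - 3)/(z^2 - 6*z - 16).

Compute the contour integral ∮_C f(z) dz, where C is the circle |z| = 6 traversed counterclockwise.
By the residue theorem, ∮_C f(z) dz = 2πi · (sum of the residues of f at the poles inside |z| = 6).

The denominator factors as (z + 2)*(z - 8), so the singularities of f are simple poles at z = -2, z = 8.
  |-2|² = 4 < 36 = 6², so this pole is inside the contour.
  |8|² = 64 > 36 = 6², so this pole is outside the contour.

With P(z) = -z - 3 and Q(z) = z^2 - 6*z - 16, each pole is simple, so Res(f, z₀) = P(z₀)/Q'(z₀) with Q'(z) = 2*z - 6.
  Res(f, -2) = P(-2)/Q'(-2) = (-1)/(-10) = 1/10

∮_C f(z) dz = 2πi · (1/10) = I*pi/5

Final answer: I*pi/5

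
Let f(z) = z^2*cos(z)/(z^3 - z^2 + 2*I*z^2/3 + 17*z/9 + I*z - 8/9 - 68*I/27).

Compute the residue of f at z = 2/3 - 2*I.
(52/97 + 20*I/97)*cos(2/3 - 2*I)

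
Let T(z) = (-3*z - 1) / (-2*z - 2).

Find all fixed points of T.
{-1/2, 1}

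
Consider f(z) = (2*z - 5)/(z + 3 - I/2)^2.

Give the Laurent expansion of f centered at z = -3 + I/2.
Put w = z - (-3 + I/2), i.e. z = w - 3 + I/2. The denominator is w^2, so it suffices to rewrite the numerator in powers of w.

P(z) = 2*z - 5
P(w - 3 + I/2) = -11 + I + 2*w

Dividing each term by w^2:
  f = (-11 + I)/w^2 + 2/w

Substituting back w = z + 3 - I/2:
  f(z) = (-11 + I)/(z + 3 - I/2)^2 + 2/(z + 3 - I/2)

The series is finite because the numerator is a polynomial; the negative powers form the principal part, and the coefficient of 1/(z + 3 - I/2) gives Res(f, -3 + I/2) = 2.

Final answer: (-11 + I)/(z + 3 - I/2)^2 + 2/(z + 3 - I/2)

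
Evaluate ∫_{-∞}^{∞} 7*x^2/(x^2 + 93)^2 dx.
7*sqrt(93)*pi/186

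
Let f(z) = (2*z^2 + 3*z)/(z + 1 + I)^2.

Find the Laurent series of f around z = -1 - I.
(-3 + I)/(z + 1 + I)^2 + (-1 - 4*I)/(z + 1 + I) + 2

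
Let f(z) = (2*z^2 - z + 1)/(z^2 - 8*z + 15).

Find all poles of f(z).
The singularities of f are the zeros of the denominator. Factoring,
  z^2 - 8*z + 15 = (z - 3)*(z - 5)
so the candidates are z = 3, z = 5.

Check the numerator P(z) = 2*z^2 - z + 1 at each one:
  P(3) = 16 ≠ 0, so z = 3 is a (simple) pole.
  P(5) = 46 ≠ 0, so z = 5 is a (simple) pole.

Poles of f: {3, 5}

Final answer: {3, 5}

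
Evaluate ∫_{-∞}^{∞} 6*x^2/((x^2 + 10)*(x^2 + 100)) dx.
Let f(z) = 6*z^2/((z^2 + 10)*(z^2 + 100)). The denominator has no real zeros and deg Q - deg P = 2 ≥ 2, so the integral of f over the upper semicircle |z| = R tends to 0 as R → ∞. Closing the contour in the upper half-plane,
  ∫_{-∞}^{∞} f(x) dx = 2πi · Σ Res(f, z_k)  over the poles with Im z_k > 0.

Zeros of the denominator: z^2 + 100 = 0 gives z = ±10*I; z^2 + 10 = 0 gives z = ±sqrt(10)*I.
Upper half-plane: z = 10*I, z = sqrt(10)*I (simple).

Each pole is a simple zero of Q(z) = z^4 + 110*z^2 + 1000, so Res(f, z₀) = P(z₀)/Q'(z₀) with P(z) = 6*z^2, Q'(z) = 4*z^3 + 220*z:
  Res(f, 10*I) = (-600)/(-1800*I) = -I/3
  Res(f, sqrt(10)*I) = (-60)/(180*sqrt(10)*I) = sqrt(10)*I/30

Sum of residues: I*(-10 + sqrt(10))/30
∫_{-∞}^{∞} f(x) dx = 2πi · (I*(-10 + sqrt(10))/30) = pi*(10 - sqrt(10))/15

Final answer: pi*(10 - sqrt(10))/15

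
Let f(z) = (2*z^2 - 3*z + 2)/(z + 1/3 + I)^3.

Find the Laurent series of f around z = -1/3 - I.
(11/9 + 13*I/3)/(z + 1/3 + I)^3 + (-13/3 - 4*I)/(z + 1/3 + I)^2 + 2/(z + 1/3 + I)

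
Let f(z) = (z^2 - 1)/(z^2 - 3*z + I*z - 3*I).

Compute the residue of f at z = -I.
Write f(z) = P(z)/Q(z) with P(z) = z^2 - 1 and Q(z) = z^2 - 3*z + I*z - 3*I.
The denominator factors as Q(z) = (z + I)*(z - 3), so z = -I is a simple zero of Q and P is analytic there; z = -I is therefore a simple pole and
  Res(f, z₀) = P(z₀)/Q'(z₀).

Q'(z) = 2*z - 3 + I, so Q'(-I) = -3 - I.
P(-I) = -2.

Res(f, -I) = (-2)/(-3 - I) = 3/5 - I/5

Final answer: 3/5 - I/5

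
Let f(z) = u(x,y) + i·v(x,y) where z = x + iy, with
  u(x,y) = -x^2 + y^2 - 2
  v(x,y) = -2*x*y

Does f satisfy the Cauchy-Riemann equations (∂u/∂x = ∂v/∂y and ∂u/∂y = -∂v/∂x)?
∂u/∂x = -2*x
∂v/∂y = -2*x
∂u/∂y = 2*y
∂v/∂x = -2*y
∂u/∂x = ∂v/∂y and ∂u/∂y = -∂v/∂x hold identically; f is analytic.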